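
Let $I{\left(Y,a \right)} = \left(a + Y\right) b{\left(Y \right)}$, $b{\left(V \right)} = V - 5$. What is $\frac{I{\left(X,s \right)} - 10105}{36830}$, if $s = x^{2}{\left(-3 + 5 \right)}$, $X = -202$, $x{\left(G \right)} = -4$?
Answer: $\frac{28397}{36830} \approx 0.77103$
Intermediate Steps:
$b{\left(V \right)} = -5 + V$
$s = 16$ ($s = \left(-4\right)^{2} = 16$)
$I{\left(Y,a \right)} = \left(-5 + Y\right) \left(Y + a\right)$ ($I{\left(Y,a \right)} = \left(a + Y\right) \left(-5 + Y\right) = \left(Y + a\right) \left(-5 + Y\right) = \left(-5 + Y\right) \left(Y + a\right)$)
$\frac{I{\left(X,s \right)} - 10105}{36830} = \frac{\left(-5 - 202\right) \left(-202 + 16\right) - 10105}{36830} = \left(\left(-207\right) \left(-186\right) - 10105\right) \frac{1}{36830} = \left(38502 - 10105\right) \frac{1}{36830} = 28397 \cdot \frac{1}{36830} = \frac{28397}{36830}$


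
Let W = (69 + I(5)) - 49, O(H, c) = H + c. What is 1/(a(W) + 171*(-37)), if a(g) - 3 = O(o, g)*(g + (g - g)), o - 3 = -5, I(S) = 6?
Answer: -1/5700 ≈ -0.00017544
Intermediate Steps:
o = -2 (o = 3 - 5 = -2)
W = 26 (W = (69 + 6) - 49 = 75 - 49 = 26)
a(g) = 3 + g*(-2 + g) (a(g) = 3 + (-2 + g)*(g + (g - g)) = 3 + (-2 + g)*(g + 0) = 3 + (-2 + g)*g = 3 + g*(-2 + g))
1/(a(W) + 171*(-37)) = 1/((3 + 26*(-2 + 26)) + 171*(-37)) = 1/((3 + 26*24) - 6327) = 1/((3 + 624) - 6327) = 1/(627 - 6327) = 1/(-5700) = -1/5700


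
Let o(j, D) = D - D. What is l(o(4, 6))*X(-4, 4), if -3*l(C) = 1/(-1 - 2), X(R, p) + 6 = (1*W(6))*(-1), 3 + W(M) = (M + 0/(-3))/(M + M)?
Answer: -7/18 ≈ -0.38889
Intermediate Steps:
o(j, D) = 0
W(M) = -5/2 (W(M) = -3 + (M + 0/(-3))/(M + M) = -3 + (M + 0*(-1/3))/((2*M)) = -3 + (M + 0)*(1/(2*M)) = -3 + M*(1/(2*M)) = -3 + 1/2 = -5/2)
X(R, p) = -7/2 (X(R, p) = -6 + (1*(-5/2))*(-1) = -6 - 5/2*(-1) = -6 + 5/2 = -7/2)
l(C) = 1/9 (l(C) = -1/(3*(-1 - 2)) = -1/3/(-3) = -1/3*(-1/3) = 1/9)
l(o(4, 6))*X(-4, 4) = (1/9)*(-7/2) = -7/18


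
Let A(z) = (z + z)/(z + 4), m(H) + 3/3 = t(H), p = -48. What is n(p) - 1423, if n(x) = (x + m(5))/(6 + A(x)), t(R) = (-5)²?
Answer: -21389/15 ≈ -1425.9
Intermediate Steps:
t(R) = 25
m(H) = 24 (m(H) = -1 + 25 = 24)
A(z) = 2*z/(4 + z) (A(z) = (2*z)/(4 + z) = 2*z/(4 + z))
n(x) = (24 + x)/(6 + 2*x/(4 + x)) (n(x) = (x + 24)/(6 + 2*x/(4 + x)) = (24 + x)/(6 + 2*x/(4 + x)))
n(p) - 1423 = (4 - 48)*(24 - 48)/(8*(3 - 48)) - 1423 = (⅛)*(-44)*(-24)/(-45) - 1423 = (⅛)*(-1/45)*(-44)*(-24) - 1423 = -44/15 - 1423 = -21389/15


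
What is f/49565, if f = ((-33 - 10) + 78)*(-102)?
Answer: -714/9913 ≈ -0.072027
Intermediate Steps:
f = -3570 (f = (-43 + 78)*(-102) = 35*(-102) = -3570)
f/49565 = -3570/49565 = -3570*1/49565 = -714/9913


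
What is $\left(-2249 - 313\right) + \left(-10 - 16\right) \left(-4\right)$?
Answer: $-2458$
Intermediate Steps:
$\left(-2249 - 313\right) + \left(-10 - 16\right) \left(-4\right) = -2562 - -104 = -2562 + 104 = -2458$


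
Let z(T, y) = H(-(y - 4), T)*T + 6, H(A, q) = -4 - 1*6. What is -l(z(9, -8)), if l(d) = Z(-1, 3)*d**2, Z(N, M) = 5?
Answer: -35280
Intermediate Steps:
H(A, q) = -10 (H(A, q) = -4 - 6 = -10)
z(T, y) = 6 - 10*T (z(T, y) = -10*T + 6 = 6 - 10*T)
l(d) = 5*d**2
-l(z(9, -8)) = -5*(6 - 10*9)**2 = -5*(6 - 90)**2 = -5*(-84)**2 = -5*7056 = -1*35280 = -35280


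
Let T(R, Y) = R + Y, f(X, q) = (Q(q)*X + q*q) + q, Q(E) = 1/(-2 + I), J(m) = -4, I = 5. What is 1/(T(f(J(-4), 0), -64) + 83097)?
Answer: 3/249095 ≈ 1.2044e-5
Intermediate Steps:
Q(E) = 1/3 (Q(E) = 1/(-2 + 5) = 1/3)
f(X, q) = q + q**2 + X/3 (f(X, q) = (X/3 + q*q) + q = (X/3 + q**2) + q = (q**2 + X/3) + q = q + q**2 + X/3)
1/(T(f(J(-4), 0), -64) + 83097) = 1/(((0 + 0**2 + (1/3)*(-4)) - 64) + 83097) = 1/(((0 + 0 - 4/3) - 64) + 83097) = 1/((-4/3 - 64) + 83097) = 1/(-196/3 + 83097) = 1/(249095/3) = 3/249095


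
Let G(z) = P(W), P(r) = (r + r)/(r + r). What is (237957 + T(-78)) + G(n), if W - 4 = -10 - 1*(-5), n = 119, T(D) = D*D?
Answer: 244042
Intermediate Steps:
T(D) = D²
W = -1 (W = 4 + (-10 - 1*(-5)) = 4 + (-10 + 5) = 4 - 5 = -1)
P(r) = 1 (P(r) = (2*r)/((2*r)) = (2*r)*(1/(2*r)) = 1)
G(z) = 1
(237957 + T(-78)) + G(n) = (237957 + (-78)²) + 1 = (237957 + 6084) + 1 = 244041 + 1 = 244042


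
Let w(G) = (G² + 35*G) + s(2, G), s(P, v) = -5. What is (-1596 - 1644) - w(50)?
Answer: -7485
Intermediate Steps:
w(G) = -5 + G² + 35*G (w(G) = (G² + 35*G) - 5 = -5 + G² + 35*G)
(-1596 - 1644) - w(50) = (-1596 - 1644) - (-5 + 50² + 35*50) = -3240 - (-5 + 2500 + 1750) = -3240 - 1*4245 = -3240 - 4245 = -7485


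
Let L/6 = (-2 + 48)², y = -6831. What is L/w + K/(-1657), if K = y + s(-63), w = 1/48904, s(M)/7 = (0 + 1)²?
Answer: 1028806756712/1657 ≈ 6.2088e+8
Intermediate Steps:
s(M) = 7 (s(M) = 7*(0 + 1)² = 7*1² = 7*1 = 7)
w = 1/48904 ≈ 2.0448e-5
L = 12696 (L = 6*(-2 + 48)² = 6*46² = 6*2116 = 12696)
K = -6824 (K = -6831 + 7 = -6824)
L/w + K/(-1657) = 12696/(1/48904) - 6824/(-1657) = 12696*48904 - 6824*(-1/1657) = 620885184 + 6824/1657 = 1028806756712/1657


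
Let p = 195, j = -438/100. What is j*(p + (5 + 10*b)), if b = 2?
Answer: -4818/5 ≈ -963.60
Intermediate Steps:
j = -219/50 (j = -438*1/100 = -219/50 ≈ -4.3800)
j*(p + (5 + 10*b)) = -219*(195 + (5 + 10*2))/50 = -219*(195 + (5 + 20))/50 = -219*(195 + 25)/50 = -219/50*220 = -4818/5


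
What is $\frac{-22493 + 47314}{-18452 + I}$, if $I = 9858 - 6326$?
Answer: $- \frac{24821}{14920} \approx -1.6636$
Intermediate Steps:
$I = 3532$
$\frac{-22493 + 47314}{-18452 + I} = \frac{-22493 + 47314}{-18452 + 3532} = \frac{24821}{-14920} = 24821 \left(- \frac{1}{14920}\right) = - \frac{24821}{14920}$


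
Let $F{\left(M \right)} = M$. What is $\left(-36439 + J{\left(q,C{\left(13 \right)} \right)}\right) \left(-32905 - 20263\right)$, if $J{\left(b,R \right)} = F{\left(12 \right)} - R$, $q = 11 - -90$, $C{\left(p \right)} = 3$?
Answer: $1936910240$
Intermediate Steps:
$q = 101$ ($q = 11 + 90 = 101$)
$J{\left(b,R \right)} = 12 - R$
$\left(-36439 + J{\left(q,C{\left(13 \right)} \right)}\right) \left(-32905 - 20263\right) = \left(-36439 + \left(12 - 3\right)\right) \left(-32905 - 20263\right) = \left(-36439 + \left(12 - 3\right)\right) \left(-53168\right) = \left(-36439 + 9\right) \left(-53168\right) = \left(-36430\right) \left(-53168\right) = 1936910240$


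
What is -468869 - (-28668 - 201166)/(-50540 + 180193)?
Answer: -60790042623/129653 ≈ -4.6887e+5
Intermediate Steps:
-468869 - (-28668 - 201166)/(-50540 + 180193) = -468869 - (-229834)/129653 = -468869 - 1*(-229834/129653) = -468869 + 229834/129653 = -60790042623/129653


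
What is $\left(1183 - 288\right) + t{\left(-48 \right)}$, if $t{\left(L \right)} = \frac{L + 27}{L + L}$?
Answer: $\frac{28647}{32} \approx 895.22$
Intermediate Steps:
$t{\left(L \right)} = \frac{27 + L}{2 L}$
$\left(1183 - 288\right) + t{\left(-48 \right)} = \left(1183 - 288\right) + \frac{27 - 48}{2 \left(-48\right)} = 895 + \frac{1}{2} \left(- \frac{1}{48}\right) \left(-21\right) = 895 + \frac{7}{32} = \frac{28647}{32}$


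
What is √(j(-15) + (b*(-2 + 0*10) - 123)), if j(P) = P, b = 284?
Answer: I*√706 ≈ 26.571*I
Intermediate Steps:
√(j(-15) + (b*(-2 + 0*10) - 123)) = √(-15 + (284*(-2 + 0*10) - 123)) = √(-15 + (284*(-2 + 0) - 123)) = √(-15 + (284*(-2) - 123)) = √(-15 + (-568 - 123)) = √(-15 - 691) = √(-706) = I*√706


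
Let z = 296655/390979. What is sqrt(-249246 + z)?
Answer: I*sqrt(38100768732230241)/390979 ≈ 499.24*I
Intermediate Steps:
z = 296655/390979 (z = 296655*(1/390979) = 296655/390979 ≈ 0.75875)
sqrt(-249246 + z) = sqrt(-249246 + 296655/390979) = sqrt(-97449655179/390979) = I*sqrt(38100768732230241)/390979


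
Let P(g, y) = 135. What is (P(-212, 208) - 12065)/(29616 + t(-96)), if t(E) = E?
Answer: -1193/2952 ≈ -0.40413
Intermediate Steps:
(P(-212, 208) - 12065)/(29616 + t(-96)) = (135 - 12065)/(29616 - 96) = -11930/29520 = -11930*1/29520 = -1193/2952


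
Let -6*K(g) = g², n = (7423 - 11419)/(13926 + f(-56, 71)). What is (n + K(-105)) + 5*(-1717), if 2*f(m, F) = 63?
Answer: -193968053/18610 ≈ -10423.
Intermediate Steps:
f(m, F) = 63/2 (f(m, F) = (½)*63 = 63/2)
n = -2664/9305 (n = (7423 - 11419)/(13926 + 63/2) = -3996/27915/2 = -3996*2/27915 = -2664/9305 ≈ -0.28630)
K(g) = -g²/6
(n + K(-105)) + 5*(-1717) = (-2664/9305 - ⅙*(-105)²) + 5*(-1717) = (-2664/9305 - ⅙*11025) - 8585 = (-2664/9305 - 3675/2) - 8585 = -34201203/18610 - 8585 = -193968053/18610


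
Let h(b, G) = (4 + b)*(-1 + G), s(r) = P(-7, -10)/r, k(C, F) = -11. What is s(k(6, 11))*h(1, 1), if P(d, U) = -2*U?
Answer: 0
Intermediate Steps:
s(r) = 20/r (s(r) = (-2*(-10))/r = 20/r)
h(b, G) = (-1 + G)*(4 + b)
s(k(6, 11))*h(1, 1) = (20/(-11))*(-4 - 1*1 + 4*1 + 1*1) = (20*(-1/11))*(-4 - 1 + 4 + 1) = -20/11*0 = 0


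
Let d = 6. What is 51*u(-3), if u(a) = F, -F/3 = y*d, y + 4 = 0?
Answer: 3672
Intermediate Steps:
y = -4 (y = -4 + 0 = -4)
F = 72 (F = -(-12)*6 = -3*(-24) = 72)
u(a) = 72
51*u(-3) = 51*72 = 3672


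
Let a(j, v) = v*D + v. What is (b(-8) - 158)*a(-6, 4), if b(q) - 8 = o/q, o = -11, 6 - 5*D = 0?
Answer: -13079/10 ≈ -1307.9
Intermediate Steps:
D = 6/5 (D = 6/5 - ⅕*0 = 6/5 + 0 = 6/5 ≈ 1.2000)
a(j, v) = 11*v/5 (a(j, v) = v*(6/5) + v = 6*v/5 + v = 11*v/5)
b(q) = 8 - 11/q
(b(-8) - 158)*a(-6, 4) = ((8 - 11/(-8)) - 158)*((11/5)*4) = ((8 - 11*(-⅛)) - 158)*(44/5) = ((8 + 11/8) - 158)*(44/5) = (75/8 - 158)*(44/5) = -1189/8*44/5 = -13079/10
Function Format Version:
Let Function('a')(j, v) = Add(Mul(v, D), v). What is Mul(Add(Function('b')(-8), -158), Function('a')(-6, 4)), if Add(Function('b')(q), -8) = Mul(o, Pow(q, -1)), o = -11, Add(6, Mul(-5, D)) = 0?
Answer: Rational(-13079, 10) ≈ -1307.9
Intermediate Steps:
D = Rational(6, 5) (D = Add(Rational(6, 5), Mul(Rational(-1, 5), 0)) = Add(Rational(6, 5), 0) = Rational(6, 5) ≈ 1.2000)
Function('a')(j, v) = Mul(Rational(11, 5), v) (Function('a')(j, v) = Add(Mul(v, Rational(6, 5)), v) = Add(Mul(Rational(6, 5), v), v) = Mul(Rational(11, 5), v))
Function('b')(q) = Add(8, Mul(-11, Pow(q, -1)))
Mul(Add(Function('b')(-8), -158), Function('a')(-6, 4)) = Mul(Add(Add(8, Mul(-11, Pow(-8, -1))), -158), Mul(Rational(11, 5), 4)) = Mul(Add(Add(8, Mul(-11, Rational(-1, 8))), -158), Rational(44, 5)) = Mul(Add(Add(8, Rational(11, 8)), -158), Rational(44, 5)) = Mul(Add(Rational(75, 8), -158), Rational(44, 5)) = Mul(Rational(-1189, 8), Rational(44, 5)) = Rational(-13079, 10)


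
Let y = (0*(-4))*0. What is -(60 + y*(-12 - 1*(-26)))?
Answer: -60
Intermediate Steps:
y = 0 (y = 0*0 = 0)
-(60 + y*(-12 - 1*(-26))) = -(60 + 0*(-12 - 1*(-26))) = -(60 + 0*(-12 + 26)) = -(60 + 0*14) = -(60 + 0) = -1*60 = -60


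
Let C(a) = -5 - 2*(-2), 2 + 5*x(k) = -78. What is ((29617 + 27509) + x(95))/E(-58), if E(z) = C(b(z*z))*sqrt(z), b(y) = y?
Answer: 28555*I*sqrt(58)/29 ≈ 7498.9*I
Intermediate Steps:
x(k) = -16 (x(k) = -2/5 + (1/5)*(-78) = -2/5 - 78/5 = -16)
C(a) = -1 (C(a) = -5 + 4 = -1)
E(z) = -sqrt(z)
((29617 + 27509) + x(95))/E(-58) = ((29617 + 27509) - 16)/((-sqrt(-58))) = (57126 - 16)/((-I*sqrt(58))) = 57110/((-I*sqrt(58))) = 57110*(I*sqrt(58)/58) = 28555*I*sqrt(58)/29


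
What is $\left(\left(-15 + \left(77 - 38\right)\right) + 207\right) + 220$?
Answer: $451$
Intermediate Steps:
$\left(\left(-15 + \left(77 - 38\right)\right) + 207\right) + 220 = \left(\left(-15 + 39\right) + 207\right) + 220 = \left(24 + 207\right) + 220 = 231 + 220 = 451$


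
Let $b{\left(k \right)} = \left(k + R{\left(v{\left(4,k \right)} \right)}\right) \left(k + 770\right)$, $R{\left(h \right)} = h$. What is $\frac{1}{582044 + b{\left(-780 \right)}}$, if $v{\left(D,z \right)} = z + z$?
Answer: $\frac{1}{605444} \approx 1.6517 \cdot 10^{-6}$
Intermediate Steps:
$v{\left(D,z \right)} = 2 z$
$b{\left(k \right)} = 3 k \left(770 + k\right)$ ($b{\left(k \right)} = \left(k + 2 k\right) \left(k + 770\right) = 3 k \left(770 + k\right)$)
$\frac{1}{582044 + b{\left(-780 \right)}} = \frac{1}{582044 + 3 \left(-780\right) \left(770 - 780\right)} = \frac{1}{582044 + 3 \left(-780\right) \left(-10\right)} = \frac{1}{582044 + 23400} = \frac{1}{605444}$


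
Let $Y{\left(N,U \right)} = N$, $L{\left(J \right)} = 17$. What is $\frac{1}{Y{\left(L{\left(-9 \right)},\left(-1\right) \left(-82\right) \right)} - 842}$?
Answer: $- \frac{1}{825} \approx -0.0012121$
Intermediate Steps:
$\frac{1}{Y{\left(L{\left(-9 \right)},\left(-1\right) \left(-82\right) \right)} - 842} = \frac{1}{17 - 842} = \frac{1}{-825} = - \frac{1}{825}$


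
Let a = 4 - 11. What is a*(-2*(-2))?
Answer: -28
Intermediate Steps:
a = -7
a*(-2*(-2)) = -(-14)*(-2) = -7*4 = -28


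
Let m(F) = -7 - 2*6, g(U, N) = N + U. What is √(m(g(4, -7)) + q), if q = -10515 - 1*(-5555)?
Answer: I*√4979 ≈ 70.562*I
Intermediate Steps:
m(F) = -19 (m(F) = -7 - 12 = -19)
q = -4960 (q = -10515 + 5555 = -4960)
√(m(g(4, -7)) + q) = √(-19 - 4960) = √(-4979) = I*√4979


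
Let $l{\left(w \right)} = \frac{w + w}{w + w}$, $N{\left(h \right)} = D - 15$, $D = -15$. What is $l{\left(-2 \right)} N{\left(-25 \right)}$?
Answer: $-30$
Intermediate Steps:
$N{\left(h \right)} = -30$ ($N{\left(h \right)} = -15 - 15 = -30$)
$l{\left(w \right)} = 1$ ($l{\left(w \right)} = \frac{2 w}{2 w} = 2 w \frac{1}{2 w} = 1$)
$l{\left(-2 \right)} N{\left(-25 \right)} = 1 \left(-30\right) = -30$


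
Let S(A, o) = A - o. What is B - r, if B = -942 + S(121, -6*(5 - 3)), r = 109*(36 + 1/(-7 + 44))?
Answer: -175230/37 ≈ -4735.9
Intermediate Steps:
r = 145297/37 (r = 109*(36 + 1/37) = 109*(1333/37) = 145297/37 ≈ 3926.9)
B = -809 (B = -942 + (121 - (-6)*(5 - 3)) = -942 + (121 - (-6)*2) = -942 + (121 - 1*(-12)) = -942 + (121 + 12) = -942 + 133 = -809)
B - r = -809 - 1*145297/37 = -809 - 145297/37 = -175230/37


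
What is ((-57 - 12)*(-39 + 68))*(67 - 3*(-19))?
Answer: -248124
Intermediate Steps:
((-57 - 12)*(-39 + 68))*(67 - 3*(-19)) = (-69*29)*(67 + 57) = -2001*124 = -248124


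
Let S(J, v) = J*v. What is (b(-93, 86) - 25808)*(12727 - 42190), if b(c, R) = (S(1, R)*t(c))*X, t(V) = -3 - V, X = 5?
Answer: -379836996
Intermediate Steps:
b(c, R) = 5*R*(-3 - c) (b(c, R) = ((1*R)*(-3 - c))*5 = (R*(-3 - c))*5 = 5*R*(-3 - c))
(b(-93, 86) - 25808)*(12727 - 42190) = (-5*86*(3 - 93) - 25808)*(12727 - 42190) = (-5*86*(-90) - 25808)*(-29463) = (38700 - 25808)*(-29463) = 12892*(-29463) = -379836996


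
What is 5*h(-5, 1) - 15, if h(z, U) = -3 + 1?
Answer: -25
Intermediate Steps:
h(z, U) = -2
5*h(-5, 1) - 15 = 5*(-2) - 15 = -10 - 15 = -25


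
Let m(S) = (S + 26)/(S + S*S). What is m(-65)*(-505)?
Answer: 303/64 ≈ 4.7344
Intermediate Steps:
m(S) = (26 + S)/(S + S**2)
m(-65)*(-505) = ((26 - 65)/((-65)*(1 - 65)))*(-505) = -1/65*(-39)/(-64)*(-505) = -1/65*(-1/64)*(-39)*(-505) = -3/320*(-505) = 303/64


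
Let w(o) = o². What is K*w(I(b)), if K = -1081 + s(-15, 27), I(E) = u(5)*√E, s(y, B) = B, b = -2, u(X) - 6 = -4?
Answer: 8432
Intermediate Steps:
u(X) = 2 (u(X) = 6 - 4 = 2)
I(E) = 2*√E
K = -1054 (K = -1081 + 27 = -1054)
K*w(I(b)) = -1054*(2*√(-2))² = -1054*(2*(I*√2))² = -1054*(2*I*√2)² = -1054*(-8) = 8432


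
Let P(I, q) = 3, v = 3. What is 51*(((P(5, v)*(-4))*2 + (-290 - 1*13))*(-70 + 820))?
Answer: -12507750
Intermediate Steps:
51*(((P(5, v)*(-4))*2 + (-290 - 1*13))*(-70 + 820)) = 51*(((3*(-4))*2 + (-290 - 1*13))*(-70 + 820)) = 51*((-12*2 + (-290 - 13))*750) = 51*((-24 - 303)*750) = 51*(-327*750) = 51*(-245250) = -12507750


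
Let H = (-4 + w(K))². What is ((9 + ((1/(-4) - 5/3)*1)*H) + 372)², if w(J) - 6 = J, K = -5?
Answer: 2117025/16 ≈ 1.3231e+5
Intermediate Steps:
w(J) = 6 + J
H = 9 (H = (-4 + (6 - 5))² = (-4 + 1)² = (-3)² = 9)
((9 + ((1/(-4) - 5/3)*1)*H) + 372)² = ((9 + ((1/(-4) - 5/3)*1)*9) + 372)² = ((9 + ((1*(-¼) - 5*⅓)*1)*9) + 372)² = ((9 + ((-¼ - 5/3)*1)*9) + 372)² = ((9 - 23/12*1*9) + 372)² = ((9 - 23/12*9) + 372)² = ((9 - 69/4) + 372)² = (-33/4 + 372)² = (1455/4)² = 2117025/16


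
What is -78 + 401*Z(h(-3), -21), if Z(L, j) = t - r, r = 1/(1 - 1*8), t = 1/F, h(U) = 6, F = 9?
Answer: 1502/63 ≈ 23.841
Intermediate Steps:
t = ⅑ (t = 1/9 = ⅑ ≈ 0.11111)
r = -⅐ (r = 1/(1 - 8) = 1/(-7) = -⅐ ≈ -0.14286)
Z(L, j) = 16/63 (Z(L, j) = ⅑ - 1*(-⅐) = ⅑ + ⅐ = 16/63)
-78 + 401*Z(h(-3), -21) = -78 + 401*(16/63) = -78 + 6416/63 = 1502/63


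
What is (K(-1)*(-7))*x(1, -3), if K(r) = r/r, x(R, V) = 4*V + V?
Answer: 105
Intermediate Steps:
x(R, V) = 5*V
K(r) = 1
(K(-1)*(-7))*x(1, -3) = (1*(-7))*(5*(-3)) = -7*(-15) = 105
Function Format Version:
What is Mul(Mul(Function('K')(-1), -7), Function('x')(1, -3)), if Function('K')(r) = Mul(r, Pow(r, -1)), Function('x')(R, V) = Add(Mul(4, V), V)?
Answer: 105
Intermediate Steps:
Function('x')(R, V) = Mul(5, V)
Function('K')(r) = 1
Mul(Mul(Function('K')(-1), -7), Function('x')(1, -3)) = Mul(Mul(1, -7), Mul(5, -3)) = Mul(-7, -15) = 105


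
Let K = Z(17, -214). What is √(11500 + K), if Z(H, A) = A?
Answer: 3*√1254 ≈ 106.24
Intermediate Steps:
K = -214
√(11500 + K) = √(11500 - 214) = √11286 = 3*√1254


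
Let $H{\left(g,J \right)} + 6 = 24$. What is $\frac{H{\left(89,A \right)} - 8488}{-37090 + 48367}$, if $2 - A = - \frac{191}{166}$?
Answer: $- \frac{1210}{1611} \approx -0.75109$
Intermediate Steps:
$A = \frac{523}{166}$ ($A = 2 - - \frac{191}{166} = 2 + \frac{191}{166} = \frac{523}{166} \approx 3.1506$)
$H{\left(g,J \right)} = 18$ ($H{\left(g,J \right)} = -6 + 24 = 18$)
$\frac{H{\left(89,A \right)} - 8488}{-37090 + 48367} = \frac{18 - 8488}{-37090 + 48367} = - \frac{8470}{11277} = \left(-8470\right) \frac{1}{11277} = - \frac{1210}{1611}$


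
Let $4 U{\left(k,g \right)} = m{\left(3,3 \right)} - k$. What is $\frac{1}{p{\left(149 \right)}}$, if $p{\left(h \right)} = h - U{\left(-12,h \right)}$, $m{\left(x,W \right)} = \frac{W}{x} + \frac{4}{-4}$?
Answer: $\frac{1}{146} \approx 0.0068493$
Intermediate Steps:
$m{\left(x,W \right)} = -1 + \frac{W}{x}$ ($m{\left(x,W \right)} = \frac{W}{x} + 4 \left(- \frac{1}{4}\right) = \frac{W}{x} - 1 = -1 + \frac{W}{x}$)
$U{\left(k,g \right)} = - \frac{k}{4}$ ($U{\left(k,g \right)} = \frac{\frac{3 - 3}{3} - k}{4} = \frac{\frac{1}{3} \cdot 0 - k}{4} = \frac{0 - k}{4} = \frac{\left(-1\right) k}{4} = - \frac{k}{4}$)
$p{\left(h \right)} = -3 + h$ ($p{\left(h \right)} = h - \left(- \frac{1}{4}\right) \left(-12\right) = h - 3 = -3 + h$)
$\frac{1}{p{\left(149 \right)}} = \frac{1}{-3 + 149} = \frac{1}{146}$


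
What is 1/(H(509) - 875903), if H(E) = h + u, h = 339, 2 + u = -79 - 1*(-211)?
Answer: -1/875434 ≈ -1.1423e-6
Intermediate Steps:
u = 130 (u = -2 + (-79 - 1*(-211)) = -2 + (-79 + 211) = -2 + 132 = 130)
H(E) = 469 (H(E) = 339 + 130 = 469)
1/(H(509) - 875903) = 1/(469 - 875903) = 1/(-875434) = -1/875434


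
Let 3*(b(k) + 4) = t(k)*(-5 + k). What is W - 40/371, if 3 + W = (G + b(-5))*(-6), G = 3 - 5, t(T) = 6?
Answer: 56723/371 ≈ 152.89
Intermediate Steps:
b(k) = -14 + 2*k (b(k) = -4 + (6*(-5 + k))/3 = -4 + (-30 + 6*k)/3 = -4 + (-10 + 2*k) = -14 + 2*k)
G = -2
W = 153 (W = -3 + (-2 + (-14 + 2*(-5)))*(-6) = -3 + (-2 + (-14 - 10))*(-6) = -3 + (-2 - 24)*(-6) = -3 - 26*(-6) = -3 + 156 = 153)
W - 40/371 = 153 - 40/371 = 56723/371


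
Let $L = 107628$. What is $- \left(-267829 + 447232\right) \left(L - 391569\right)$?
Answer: $50939867223$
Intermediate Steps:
$- \left(-267829 + 447232\right) \left(L - 391569\right) = - \left(-267829 + 447232\right) \left(107628 - 391569\right) = - 179403 \left(-283941\right) = \left(-1\right) \left(-50939867223\right) = 50939867223$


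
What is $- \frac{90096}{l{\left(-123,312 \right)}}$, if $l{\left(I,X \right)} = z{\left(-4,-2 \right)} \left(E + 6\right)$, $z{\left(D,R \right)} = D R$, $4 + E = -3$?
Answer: $11262$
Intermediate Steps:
$E = -7$ ($E = -4 - 3 = -7$)
$l{\left(I,X \right)} = -8$ ($l{\left(I,X \right)} = \left(-4\right) \left(-2\right) \left(-7 + 6\right) = 8 \left(-1\right) = -8$)
$- \frac{90096}{l{\left(-123,312 \right)}} = - \frac{90096}{-8} = \left(-90096\right) \left(- \frac{1}{8}\right) = 11262$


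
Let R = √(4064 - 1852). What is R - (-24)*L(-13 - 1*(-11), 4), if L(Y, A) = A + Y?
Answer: 48 + 2*√553 ≈ 95.032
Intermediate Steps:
R = 2*√553 (R = √2212 = 2*√553 ≈ 47.032)
R - (-24)*L(-13 - 1*(-11), 4) = 2*√553 - (-24)*(4 + (-13 - 1*(-11))) = 2*√553 - (-24)*(4 + (-13 + 11)) = 2*√553 - (-24)*(4 - 2) = 2*√553 - (-24)*2 = 2*√553 - 1*(-48) = 2*√553 + 48 = 48 + 2*√553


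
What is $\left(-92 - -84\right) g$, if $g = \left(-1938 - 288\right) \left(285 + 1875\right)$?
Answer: $38465280$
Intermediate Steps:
$g = -4808160$ ($g = \left(-2226\right) 2160 = -4808160$)
$\left(-92 - -84\right) g = \left(-92 - -84\right) \left(-4808160\right) = \left(-92 + 84\right) \left(-4808160\right) = \left(-8\right) \left(-4808160\right) = 38465280$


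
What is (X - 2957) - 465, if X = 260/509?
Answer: -1741538/509 ≈ -3421.5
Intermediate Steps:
X = 260/509 (X = 260*(1/509) = 260/509 ≈ 0.51081)
(X - 2957) - 465 = (260/509 - 2957) - 465 = -1504853/509 - 465 = -1741538/509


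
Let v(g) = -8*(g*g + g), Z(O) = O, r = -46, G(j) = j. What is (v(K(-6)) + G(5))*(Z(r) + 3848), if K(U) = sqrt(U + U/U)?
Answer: 171090 - 30416*I*sqrt(5) ≈ 1.7109e+5 - 68012.0*I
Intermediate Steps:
K(U) = sqrt(1 + U) (K(U) = sqrt(U + 1) = sqrt(1 + U))
v(g) = -8*g - 8*g**2 (v(g) = -8*(g**2 + g) = -8*(g + g**2) = -8*g - 8*g**2)
(v(K(-6)) + G(5))*(Z(r) + 3848) = (-8*sqrt(1 - 6)*(1 + sqrt(1 - 6)) + 5)*(-46 + 3848) = (-8*sqrt(-5)*(1 + sqrt(-5)) + 5)*3802 = (-8*I*sqrt(5)*(1 + I*sqrt(5)) + 5)*3802 = (5 - 8*I*sqrt(5)*(1 + I*sqrt(5)))*3802 = 19010 - 30416*I*sqrt(5)*(1 + I*sqrt(5))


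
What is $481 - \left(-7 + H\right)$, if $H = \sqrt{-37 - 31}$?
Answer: $488 - 2 i \sqrt{17} \approx 488.0 - 8.2462 i$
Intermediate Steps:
$H = 2 i \sqrt{17}$ ($H = \sqrt{-37 - 31} = \sqrt{-68} = 2 i \sqrt{17} \approx 8.2462 i$)
$481 - \left(-7 + H\right) = 481 + \left(7 - 2 i \sqrt{17}\right) = 488 - 2 i \sqrt{17}$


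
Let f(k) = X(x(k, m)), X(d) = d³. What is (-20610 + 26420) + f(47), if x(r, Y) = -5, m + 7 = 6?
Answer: 5685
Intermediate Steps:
m = -1 (m = -7 + 6 = -1)
f(k) = -125 (f(k) = (-5)³ = -125)
(-20610 + 26420) + f(47) = (-20610 + 26420) - 125 = 5810 - 125 = 5685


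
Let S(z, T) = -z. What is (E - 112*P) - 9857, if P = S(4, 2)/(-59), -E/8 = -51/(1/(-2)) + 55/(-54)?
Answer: -17001205/1593 ≈ -10672.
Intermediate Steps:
E = -21812/27 (E = -8*(-51/(1/(-2)) + 55/(-54)) = -8*(-51/(-½) + 55*(-1/54)) = -8*(-51*(-2) - 55/54) = -8*(102 - 55/54) = -8*5453/54 = -21812/27 ≈ -807.85)
P = 4/59 (P = -1*4/(-59) = -4*(-1/59) = 4/59 ≈ 0.067797)
(E - 112*P) - 9857 = (-21812/27 - 112*4/59) - 9857 = (-21812/27 - 448/59) - 9857 = -1299004/1593 - 9857 = -17001205/1593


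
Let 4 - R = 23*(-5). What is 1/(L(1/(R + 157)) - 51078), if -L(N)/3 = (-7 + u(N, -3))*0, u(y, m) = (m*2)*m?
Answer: -1/51078 ≈ -1.9578e-5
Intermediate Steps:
u(y, m) = 2*m² (u(y, m) = (2*m)*m = 2*m²)
R = 119 (R = 4 - 23*(-5) = 4 - 1*(-115) = 4 + 115 = 119)
L(N) = 0 (L(N) = -3*(-7 + 2*(-3)²)*0 = -3*(-7 + 2*9)*0 = -3*(-7 + 18)*0 = -33*0 = -3*0 = 0)
1/(L(1/(R + 157)) - 51078) = 1/(0 - 51078) = 1/(-51078) = -1/51078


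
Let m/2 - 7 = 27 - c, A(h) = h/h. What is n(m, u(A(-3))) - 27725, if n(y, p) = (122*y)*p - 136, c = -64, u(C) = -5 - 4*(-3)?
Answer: 139523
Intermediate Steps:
A(h) = 1
u(C) = 7 (u(C) = -5 + 12 = 7)
m = 196 (m = 14 + 2*(27 - 1*(-64)) = 14 + 2*(27 + 64) = 14 + 2*91 = 14 + 182 = 196)
n(y, p) = -136 + 122*p*y (n(y, p) = 122*p*y - 136 = -136 + 122*p*y)
n(m, u(A(-3))) - 27725 = (-136 + 122*7*196) - 27725 = (-136 + 167384) - 27725 = 167248 - 27725 = 139523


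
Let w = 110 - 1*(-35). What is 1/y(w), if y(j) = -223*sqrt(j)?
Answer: -sqrt(145)/32335 ≈ -0.00037240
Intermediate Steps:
w = 145 (w = 110 + 35 = 145)
1/y(w) = 1/(-223*sqrt(145)) = -sqrt(145)/32335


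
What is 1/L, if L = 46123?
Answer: 1/46123 ≈ 2.1681e-5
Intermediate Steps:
1/L = 1/46123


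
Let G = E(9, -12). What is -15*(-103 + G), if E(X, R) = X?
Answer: 1410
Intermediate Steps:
G = 9
-15*(-103 + G) = -15*(-103 + 9) = -15*(-94) = 1410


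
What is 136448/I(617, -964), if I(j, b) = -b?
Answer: 34112/241 ≈ 141.54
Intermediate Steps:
136448/I(617, -964) = 136448/((-1*(-964))) = 136448/964 = 136448*(1/964) = 34112/241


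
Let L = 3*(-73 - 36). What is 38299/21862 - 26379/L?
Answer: 196407157/2382958 ≈ 82.422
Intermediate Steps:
L = -327 (L = 3*(-109) = -327)
38299/21862 - 26379/L = 38299/21862 - 26379/(-327) = 38299*(1/21862) - 26379*(-1/327) = 38299/21862 + 8793/109 = 196407157/2382958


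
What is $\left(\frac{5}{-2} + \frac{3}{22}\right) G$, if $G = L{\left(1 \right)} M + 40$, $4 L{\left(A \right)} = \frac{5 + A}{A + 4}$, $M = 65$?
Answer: $- \frac{1547}{11} \approx -140.64$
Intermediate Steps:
$L{\left(A \right)} = \frac{5 + A}{4 \left(4 + A\right)}$ ($L{\left(A \right)} = \frac{\left(5 + A\right) \frac{1}{A + 4}}{4} = \frac{\left(5 + A\right) \frac{1}{4 + A}}{4} = \frac{\frac{1}{4 + A} \left(5 + A\right)}{4} = \frac{5 + A}{4 \left(4 + A\right)}$)
$G = \frac{119}{2}$ ($G = \frac{5 + 1}{4 \left(4 + 1\right)} 65 + 40 = \frac{1}{4} \cdot \frac{1}{5} \cdot 6 \cdot 65 + 40 = \frac{3}{10} \cdot 65 + 40 = \frac{39}{2} + 40 = \frac{119}{2} \approx 59.5$)
$\left(\frac{5}{-2} + \frac{3}{22}\right) G = \left(\frac{5}{-2} + \frac{3}{22}\right) \frac{119}{2} = \left(5 \left(- \frac{1}{2}\right) + 3 \cdot \frac{1}{22}\right) \frac{119}{2} = \left(- \frac{5}{2} + \frac{3}{22}\right) \frac{119}{2} = \left(- \frac{26}{11}\right) \frac{119}{2} = - \frac{1547}{11}$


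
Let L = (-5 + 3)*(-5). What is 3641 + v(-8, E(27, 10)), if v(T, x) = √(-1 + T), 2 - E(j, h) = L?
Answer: 3641 + 3*I ≈ 3641.0 + 3.0*I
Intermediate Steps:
L = 10 (L = -2*(-5) = 10)
E(j, h) = -8 (E(j, h) = 2 - 1*10 = 2 - 10 = -8)
3641 + v(-8, E(27, 10)) = 3641 + √(-1 - 8) = 3641 + √(-9) = 3641 + 3*I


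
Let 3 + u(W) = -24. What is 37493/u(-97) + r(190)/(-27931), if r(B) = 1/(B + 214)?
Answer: -423075661159/304671348 ≈ -1388.6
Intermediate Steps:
u(W) = -27 (u(W) = -3 - 24 = -27)
r(B) = 1/(214 + B)
37493/u(-97) + r(190)/(-27931) = 37493/(-27) + 1/((214 + 190)*(-27931)) = 37493*(-1/27) - 1/27931/404 = -37493/27 + (1/404)*(-1/27931) = -37493/27 - 1/11284124 = -423075661159/304671348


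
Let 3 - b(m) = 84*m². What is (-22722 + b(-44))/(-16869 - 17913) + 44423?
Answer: 515102043/11594 ≈ 44428.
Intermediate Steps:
b(m) = 3 - 84*m²
(-22722 + b(-44))/(-16869 - 17913) + 44423 = (-22722 + (3 - 84*(-44)²))/(-16869 - 17913) + 44423 = (-22722 + (3 - 84*1936))/(-34782) + 44423 = (-22722 + (3 - 162624))*(-1/34782) + 44423 = (-22722 - 162621)*(-1/34782) + 44423 = -185343*(-1/34782) + 44423 = 61781/11594 + 44423 = 515102043/11594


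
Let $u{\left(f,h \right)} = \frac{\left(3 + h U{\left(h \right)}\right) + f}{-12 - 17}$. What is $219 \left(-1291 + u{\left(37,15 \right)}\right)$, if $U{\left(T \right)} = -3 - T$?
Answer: $- \frac{8148771}{29} \approx -2.8099 \cdot 10^{5}$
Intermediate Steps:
$u{\left(f,h \right)} = - \frac{3}{29} - \frac{f}{29} - \frac{h \left(-3 - h\right)}{29}$ ($u{\left(f,h \right)} = \frac{\left(3 + h \left(-3 - h\right)\right) + f}{-12 - 17} = \frac{3 + f + h \left(-3 - h\right)}{-29} = \left(3 + f + h \left(-3 - h\right)\right) \left(- \frac{1}{29}\right) = - \frac{3}{29} - \frac{f}{29} - \frac{h \left(-3 - h\right)}{29}$)
$219 \left(-1291 + u{\left(37,15 \right)}\right) = 219 \left(-1291 - \left(\frac{40}{29} - \frac{15 \left(3 + 15\right)}{29}\right)\right) = 219 \left(-1291 - \left(\frac{40}{29} - \frac{270}{29}\right)\right) = 219 \left(-1291 - - \frac{230}{29}\right) = 219 \left(-1291 + \frac{230}{29}\right) = 219 \left(- \frac{37209}{29}\right) = - \frac{8148771}{29}$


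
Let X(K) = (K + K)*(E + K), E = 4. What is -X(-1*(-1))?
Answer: -10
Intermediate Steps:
X(K) = 2*K*(4 + K) (X(K) = (K + K)*(4 + K) = (2*K)*(4 + K) = 2*K*(4 + K))
-X(-1*(-1)) = -2*(-1*(-1))*(4 - 1*(-1)) = -2*(4 + 1) = -2*5 = -1*10 = -10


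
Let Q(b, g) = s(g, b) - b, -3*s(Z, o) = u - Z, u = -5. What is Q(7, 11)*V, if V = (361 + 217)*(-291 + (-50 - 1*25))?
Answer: 352580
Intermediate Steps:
s(Z, o) = 5/3 + Z/3 (s(Z, o) = -(-5 - Z)/3 = 5/3 + Z/3)
V = -211548 (V = 578*(-291 + (-50 - 25)) = 578*(-291 - 75) = 578*(-366) = -211548)
Q(b, g) = 5/3 - b + g/3 (Q(b, g) = (5/3 + g/3) - b = 5/3 - b + g/3)
Q(7, 11)*V = (5/3 - 1*7 + (1/3)*11)*(-211548) = (5/3 - 7 + 11/3)*(-211548) = -5/3*(-211548) = 352580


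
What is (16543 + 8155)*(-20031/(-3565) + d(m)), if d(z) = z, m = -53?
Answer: -4171837972/3565 ≈ -1.1702e+6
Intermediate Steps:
(16543 + 8155)*(-20031/(-3565) + d(m)) = (16543 + 8155)*(-20031/(-3565) - 53) = 24698*(-20031*(-1/3565) - 53) = 24698*(20031/3565 - 53) = 24698*(-168914/3565) = -4171837972/3565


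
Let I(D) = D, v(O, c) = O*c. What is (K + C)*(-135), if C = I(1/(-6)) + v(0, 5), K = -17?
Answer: 4635/2 ≈ 2317.5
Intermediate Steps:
C = -⅙ (C = 1/(-6) + 0*5 = -⅙ + 0 = -⅙ ≈ -0.16667)
(K + C)*(-135) = (-17 - ⅙)*(-135) = -103/6*(-135) = 4635/2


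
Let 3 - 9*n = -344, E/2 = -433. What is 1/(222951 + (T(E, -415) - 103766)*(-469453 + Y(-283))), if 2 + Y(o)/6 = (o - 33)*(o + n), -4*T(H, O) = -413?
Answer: 4/2488106719 ≈ 1.6076e-9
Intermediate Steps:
E = -866 (E = 2*(-433) = -866)
T(H, O) = 413/4 (T(H, O) = -1/4*(-413) = 413/4)
n = 347/9 (n = 1/3 - 1/9*(-344) = 1/3 + 344/9 = 347/9 ≈ 38.556)
Y(o) = -12 + 6*(-33 + o)*(347/9 + o) (Y(o) = -12 + 6*((o - 33)*(o + 347/9)) = -12 + 6*((-33 + o)*(347/9 + o)) = -12 + 6*(-33 + o)*(347/9 + o))
1/(222951 + (T(E, -415) - 103766)*(-469453 + Y(-283))) = 1/(222951 + (413/4 - 103766)*(-469453 + (-7646 + 6*(-283)**2 + (100/3)*(-283)))) = 1/(222951 - 414651*(-469453 + (-7646 + 6*80089 - 28300/3))/4) = 1/(222951 - 414651*(-469453 + (-7646 + 480534 - 28300/3))/4) = 1/(222951 - 414651*(-469453 + 1390364/3)/4) = 1/(222951 - 414651/4*(-17995/3)) = 1/(222951 + 2487214915/4) = 1/(2488106719/4) = 4/2488106719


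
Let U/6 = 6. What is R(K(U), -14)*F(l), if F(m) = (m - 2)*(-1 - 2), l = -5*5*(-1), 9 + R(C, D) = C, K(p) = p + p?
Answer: -4347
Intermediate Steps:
U = 36 (U = 6*6 = 36)
K(p) = 2*p
R(C, D) = -9 + C
l = 25 (l = -25*(-1) = 25)
F(m) = 6 - 3*m (F(m) = (-2 + m)*(-3) = 6 - 3*m)
R(K(U), -14)*F(l) = (-9 + 2*36)*(6 - 3*25) = (-9 + 72)*(6 - 75) = 63*(-69) = -4347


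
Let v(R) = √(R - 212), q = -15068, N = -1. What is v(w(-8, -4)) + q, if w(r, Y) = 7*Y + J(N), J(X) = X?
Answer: -15068 + I*√241 ≈ -15068.0 + 15.524*I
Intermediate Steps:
w(r, Y) = -1 + 7*Y (w(r, Y) = 7*Y - 1 = -1 + 7*Y)
v(R) = √(-212 + R)
v(w(-8, -4)) + q = √(-212 + (-1 + 7*(-4))) - 15068 = √(-212 + (-1 - 28)) - 15068 = √(-212 - 29) - 15068 = √(-241) - 15068 = I*√241 - 15068 = -15068 + I*√241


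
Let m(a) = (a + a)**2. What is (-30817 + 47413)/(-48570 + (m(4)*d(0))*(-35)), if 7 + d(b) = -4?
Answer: -8298/11965 ≈ -0.69352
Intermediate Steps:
m(a) = 4*a**2 (m(a) = (2*a)**2 = 4*a**2)
d(b) = -11 (d(b) = -7 - 4 = -11)
(-30817 + 47413)/(-48570 + (m(4)*d(0))*(-35)) = (-30817 + 47413)/(-48570 + ((4*4**2)*(-11))*(-35)) = 16596/(-48570 + ((4*16)*(-11))*(-35)) = 16596/(-48570 + (64*(-11))*(-35)) = 16596/(-48570 - 704*(-35)) = 16596/(-48570 + 24640) = 16596/(-23930) = 16596*(-1/23930) = -8298/11965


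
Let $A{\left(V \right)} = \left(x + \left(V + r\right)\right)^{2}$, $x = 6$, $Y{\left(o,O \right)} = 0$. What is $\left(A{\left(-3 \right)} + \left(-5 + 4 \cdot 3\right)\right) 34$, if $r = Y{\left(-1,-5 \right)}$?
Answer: $544$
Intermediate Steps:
$r = 0$
$A{\left(V \right)} = \left(6 + V\right)^{2}$ ($A{\left(V \right)} = \left(6 + \left(V + 0\right)\right)^{2} = \left(6 + V\right)^{2}$)
$\left(A{\left(-3 \right)} + \left(-5 + 4 \cdot 3\right)\right) 34 = \left(\left(6 - 3\right)^{2} + \left(-5 + 4 \cdot 3\right)\right) 34 = \left(3^{2} + \left(-5 + 12\right)\right) 34 = \left(9 + 7\right) 34 = 16 \cdot 34 = 544$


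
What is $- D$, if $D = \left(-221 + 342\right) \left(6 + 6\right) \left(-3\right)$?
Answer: $4356$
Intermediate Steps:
$D = -4356$ ($D = 121 \cdot 12 \left(-3\right) = 121 \left(-36\right) = -4356$)
$- D = \left(-1\right) \left(-4356\right) = 4356$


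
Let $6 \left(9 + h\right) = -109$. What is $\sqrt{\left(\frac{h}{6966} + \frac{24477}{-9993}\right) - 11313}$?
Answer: $\frac{i \sqrt{676932948833470995}}{7734582} \approx 106.37 i$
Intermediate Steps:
$h = - \frac{163}{6}$ ($h = -9 + \frac{1}{6} \left(-109\right) = -9 - \frac{109}{6} = - \frac{163}{6} \approx -27.167$)
$\sqrt{\left(\frac{h}{6966} + \frac{24477}{-9993}\right) - 11313} = \sqrt{\left(- \frac{163}{6 \cdot 6966} + \frac{24477}{-9993}\right) - 11313} = \sqrt{\left(\left(- \frac{163}{6}\right) \frac{1}{6966} + 24477 \left(- \frac{1}{9993}\right)\right) - 11313} = \sqrt{\left(- \frac{163}{41796} - \frac{8159}{3331}\right) - 11313} = \sqrt{- \frac{341556517}{139222476} - 11313} = \sqrt{- \frac{1575365427505}{139222476}} = \frac{i \sqrt{676932948833470995}}{7734582}$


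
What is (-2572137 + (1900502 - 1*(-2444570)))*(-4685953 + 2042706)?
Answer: -4686305119945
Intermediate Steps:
(-2572137 + (1900502 - 1*(-2444570)))*(-4685953 + 2042706) = (-2572137 + (1900502 + 2444570))*(-2643247) = (-2572137 + 4345072)*(-2643247) = 1772935*(-2643247) = -4686305119945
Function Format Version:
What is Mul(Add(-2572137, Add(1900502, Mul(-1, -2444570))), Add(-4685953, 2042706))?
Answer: -4686305119945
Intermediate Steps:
Mul(Add(-2572137, Add(1900502, Mul(-1, -2444570))), Add(-4685953, 2042706)) = Mul(Add(-2572137, Add(1900502, 2444570)), -2643247) = Mul(Add(-2572137, 4345072), -2643247) = Mul(1772935, -2643247) = -4686305119945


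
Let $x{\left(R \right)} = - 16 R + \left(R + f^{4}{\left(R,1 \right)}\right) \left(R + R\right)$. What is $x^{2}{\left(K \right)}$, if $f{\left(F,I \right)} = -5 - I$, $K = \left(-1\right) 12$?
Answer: $937829376$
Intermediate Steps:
$K = -12$
$x{\left(R \right)} = - 16 R + 2 R \left(1296 + R\right)$ ($x{\left(R \right)} = - 16 R + \left(R + \left(-5 - 1\right)^{4}\right) \left(R + R\right) = - 16 R + \left(R + \left(-5 - 1\right)^{4}\right) 2 R = - 16 R + \left(R + \left(-6\right)^{4}\right) 2 R = - 16 R + \left(R + 1296\right) 2 R = - 16 R + \left(1296 + R\right) 2 R = - 16 R + 2 R \left(1296 + R\right)$)
$x^{2}{\left(K \right)} = \left(2 \left(-12\right) \left(1288 - 12\right)\right)^{2} = \left(2 \left(-12\right) 1276\right)^{2} = \left(-30624\right)^{2} = 937829376$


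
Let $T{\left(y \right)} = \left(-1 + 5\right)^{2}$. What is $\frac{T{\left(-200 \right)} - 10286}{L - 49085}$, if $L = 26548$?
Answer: $\frac{10270}{22537} \approx 0.4557$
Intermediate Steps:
$T{\left(y \right)} = 16$ ($T{\left(y \right)} = 4^{2} = 16$)
$\frac{T{\left(-200 \right)} - 10286}{L - 49085} = \frac{16 - 10286}{26548 - 49085} = - \frac{10270}{-22537} = \left(-10270\right) \left(- \frac{1}{22537}\right) = \frac{10270}{22537}$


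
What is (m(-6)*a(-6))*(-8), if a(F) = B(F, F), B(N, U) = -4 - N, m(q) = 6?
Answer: -96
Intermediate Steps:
a(F) = -4 - F
(m(-6)*a(-6))*(-8) = (6*(-4 - 1*(-6)))*(-8) = (6*(-4 + 6))*(-8) = (6*2)*(-8) = 12*(-8) = -96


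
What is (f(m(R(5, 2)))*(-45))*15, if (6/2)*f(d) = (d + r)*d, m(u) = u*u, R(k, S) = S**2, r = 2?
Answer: -64800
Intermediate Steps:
m(u) = u**2
f(d) = d*(2 + d)/3 (f(d) = ((d + 2)*d)/3 = ((2 + d)*d)/3 = (d*(2 + d))/3 = d*(2 + d)/3)
(f(m(R(5, 2)))*(-45))*15 = (((2**2)**2*(2 + (2**2)**2)/3)*(-45))*15 = (((1/3)*4**2*(2 + 4**2))*(-45))*15 = (((1/3)*16*(2 + 16))*(-45))*15 = (((1/3)*16*18)*(-45))*15 = (96*(-45))*15 = -4320*15 = -64800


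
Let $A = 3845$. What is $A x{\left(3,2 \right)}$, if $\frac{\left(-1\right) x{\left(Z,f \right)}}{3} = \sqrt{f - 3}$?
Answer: $- 11535 i \approx - 11535.0 i$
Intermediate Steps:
$x{\left(Z,f \right)} = - 3 \sqrt{-3 + f}$ ($x{\left(Z,f \right)} = - 3 \sqrt{f - 3} = - 3 \sqrt{-3 + f}$)
$A x{\left(3,2 \right)} = 3845 \left(- 3 \sqrt{-3 + 2}\right) = 3845 \left(- 3 \sqrt{-1}\right) = 3845 \left(- 3 i\right) = - 11535 i$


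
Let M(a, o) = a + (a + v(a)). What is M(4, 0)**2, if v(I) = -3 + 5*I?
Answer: 625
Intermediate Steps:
M(a, o) = -3 + 7*a (M(a, o) = a + (a + (-3 + 5*a)) = a + (-3 + 6*a) = -3 + 7*a)
M(4, 0)**2 = (-3 + 7*4)**2 = (-3 + 28)**2 = 25**2 = 625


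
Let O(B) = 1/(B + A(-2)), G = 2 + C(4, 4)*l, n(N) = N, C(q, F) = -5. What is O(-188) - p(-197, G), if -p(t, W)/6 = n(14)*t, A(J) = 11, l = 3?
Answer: -2928997/177 ≈ -16548.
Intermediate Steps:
G = -13 (G = 2 - 5*3 = 2 - 15 = -13)
p(t, W) = -84*t
O(B) = 1/(11 + B) (O(B) = 1/(B + 11) = 1/(11 + B))
O(-188) - p(-197, G) = 1/(11 - 188) - (-84)*(-197) = 1/(-177) - 1*16548 = -1/177 - 16548 = -2928997/177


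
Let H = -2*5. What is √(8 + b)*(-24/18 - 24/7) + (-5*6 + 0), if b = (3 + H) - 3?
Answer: -30 - 100*I*√2/21 ≈ -30.0 - 6.7344*I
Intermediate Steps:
H = -10
b = -10 (b = (3 - 10) - 3 = -7 - 3 = -10)
√(8 + b)*(-24/18 - 24/7) + (-5*6 + 0) = √(8 - 10)*(-24/18 - 24/7) + (-5*6 + 0) = √(-2)*(-24*1/18 - 24*⅐) + (-30 + 0) = (I*√2)*(-4/3 - 24/7) - 30 = (I*√2)*(-100/21) - 30 = -100*I*√2/21 - 30 = -30 - 100*I*√2/21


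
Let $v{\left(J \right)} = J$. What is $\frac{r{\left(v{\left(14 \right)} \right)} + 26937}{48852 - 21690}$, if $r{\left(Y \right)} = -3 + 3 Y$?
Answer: $\frac{4496}{4527} \approx 0.99315$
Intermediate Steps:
$\frac{r{\left(v{\left(14 \right)} \right)} + 26937}{48852 - 21690} = \frac{\left(-3 + 3 \cdot 14\right) + 26937}{48852 - 21690} = \frac{\left(-3 + 42\right) + 26937}{27162} = \left(39 + 26937\right) \frac{1}{27162} = 26976 \cdot \frac{1}{27162} = \frac{4496}{4527}$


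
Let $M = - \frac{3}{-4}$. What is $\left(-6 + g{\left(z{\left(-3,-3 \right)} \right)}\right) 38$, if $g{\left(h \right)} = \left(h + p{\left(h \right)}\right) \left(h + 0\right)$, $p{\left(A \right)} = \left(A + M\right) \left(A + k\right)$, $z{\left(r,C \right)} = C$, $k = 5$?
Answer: $627$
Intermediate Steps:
$M = \frac{3}{4}$ ($M = \left(-3\right) \left(- \frac{1}{4}\right) = \frac{3}{4} \approx 0.75$)
$p{\left(A \right)} = \left(5 + A\right) \left(\frac{3}{4} + A\right)$ ($p{\left(A \right)} = \left(A + \frac{3}{4}\right) \left(A + 5\right) = \left(\frac{3}{4} + A\right) \left(5 + A\right) = \left(5 + A\right) \left(\frac{3}{4} + A\right)$)
$g{\left(h \right)} = h \left(\frac{15}{4} + h^{2} + \frac{27 h}{4}\right)$ ($g{\left(h \right)} = \left(h + \left(\frac{15}{4} + h^{2} + \frac{23 h}{4}\right)\right) \left(h + 0\right) = \left(\frac{15}{4} + h^{2} + \frac{27 h}{4}\right) h = h \left(\frac{15}{4} + h^{2} + \frac{27 h}{4}\right)$)
$\left(-6 + g{\left(z{\left(-3,-3 \right)} \right)}\right) 38 = \left(-6 + \frac{1}{4} \left(-3\right) \left(15 + 4 \left(-3\right)^{2} + 27 \left(-3\right)\right)\right) 38 = \left(-6 + \frac{1}{4} \left(-3\right) \left(15 + 4 \cdot 9 - 81\right)\right) 38 = \left(-6 + \frac{1}{4} \left(-3\right) \left(15 + 36 - 81\right)\right) 38 = \left(-6 + \frac{1}{4} \left(-3\right) \left(-30\right)\right) 38 = \left(-6 + \frac{45}{2}\right) 38 = \frac{33}{2} \cdot 38 = 627$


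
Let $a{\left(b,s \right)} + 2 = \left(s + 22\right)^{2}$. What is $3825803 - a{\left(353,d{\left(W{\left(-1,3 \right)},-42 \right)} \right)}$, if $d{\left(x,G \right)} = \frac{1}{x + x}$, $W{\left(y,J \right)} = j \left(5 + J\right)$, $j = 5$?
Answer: $\frac{24482050879}{6400} \approx 3.8253 \cdot 10^{6}$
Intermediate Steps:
$W{\left(y,J \right)} = 25 + 5 J$ ($W{\left(y,J \right)} = 5 \left(5 + J\right) = 25 + 5 J$)
$d{\left(x,G \right)} = \frac{1}{2 x}$
$a{\left(b,s \right)} = -2 + \left(22 + s\right)^{2}$ ($a{\left(b,s \right)} = -2 + \left(s + 22\right)^{2} = -2 + \left(22 + s\right)^{2}$)
$3825803 - a{\left(353,d{\left(W{\left(-1,3 \right)},-42 \right)} \right)} = 3825803 - \left(-2 + \left(22 + \frac{1}{2 \left(25 + 5 \cdot 3\right)}\right)^{2}\right) = 3825803 - \left(-2 + \left(22 + \frac{1}{2 \left(25 + 15\right)}\right)^{2}\right) = 3825803 - \left(-2 + \left(22 + \frac{1}{2 \cdot 40}\right)^{2}\right) = 3825803 - \left(-2 + \left(22 + \frac{1}{2} \cdot \frac{1}{40}\right)^{2}\right) = 3825803 - \left(-2 + \left(22 + \frac{1}{80}\right)^{2}\right) = 3825803 - \left(-2 + \left(\frac{1761}{80}\right)^{2}\right) = 3825803 - \left(-2 + \frac{3101121}{6400}\right) = 3825803 - \frac{3088321}{6400} = \frac{24482050879}{6400}$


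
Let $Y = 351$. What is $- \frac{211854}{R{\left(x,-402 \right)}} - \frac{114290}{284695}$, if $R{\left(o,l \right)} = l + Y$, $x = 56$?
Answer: $\frac{236501748}{56939} \approx 4153.6$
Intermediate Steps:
$R{\left(o,l \right)} = 351 + l$ ($R{\left(o,l \right)} = l + 351 = 351 + l$)
$- \frac{211854}{R{\left(x,-402 \right)}} - \frac{114290}{284695} = - \frac{211854}{351 - 402} - \frac{114290}{284695} = - \frac{211854}{-51} - \frac{22858}{56939} = \left(-211854\right) \left(- \frac{1}{51}\right) - \frac{22858}{56939} = 4154 - \frac{22858}{56939} = \frac{236501748}{56939}$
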